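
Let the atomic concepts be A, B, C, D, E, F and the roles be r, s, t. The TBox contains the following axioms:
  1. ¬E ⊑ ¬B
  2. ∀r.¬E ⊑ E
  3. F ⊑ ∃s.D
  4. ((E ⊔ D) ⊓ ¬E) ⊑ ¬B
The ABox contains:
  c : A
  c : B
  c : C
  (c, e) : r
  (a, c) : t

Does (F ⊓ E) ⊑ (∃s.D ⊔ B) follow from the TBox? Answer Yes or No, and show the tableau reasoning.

1. (F ⊓ E) ⊑ (∃s.D ⊔ B)  ⇔  ((F ⊓ E) ⊓ (∀s.¬D ⊓ ¬B)) unsat w.r.t. T
   all branches close; clash {D, ¬D} at an ∃-successor
2. Hence (F ⊓ E) ⊑ (∃s.D ⊔ B): entailed.

Yes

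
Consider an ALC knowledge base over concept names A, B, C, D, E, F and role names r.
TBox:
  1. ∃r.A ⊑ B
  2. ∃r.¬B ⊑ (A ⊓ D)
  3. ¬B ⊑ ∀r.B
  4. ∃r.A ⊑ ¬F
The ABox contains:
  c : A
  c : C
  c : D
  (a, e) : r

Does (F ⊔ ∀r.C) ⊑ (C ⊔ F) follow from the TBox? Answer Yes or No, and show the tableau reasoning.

1. (F ⊔ ∀r.C) ⊑ (C ⊔ F)  ⇔  ((F ⊔ ∀r.C) ⊓ (¬C ⊓ ¬F)) unsat w.r.t. T
   open: L(x₀) ⊇ {B, ¬C, ¬F, ∀r.B, ∀r.C}
2. Hence (F ⊔ ∀r.C) ⊑ (C ⊔ F): not entailed.

No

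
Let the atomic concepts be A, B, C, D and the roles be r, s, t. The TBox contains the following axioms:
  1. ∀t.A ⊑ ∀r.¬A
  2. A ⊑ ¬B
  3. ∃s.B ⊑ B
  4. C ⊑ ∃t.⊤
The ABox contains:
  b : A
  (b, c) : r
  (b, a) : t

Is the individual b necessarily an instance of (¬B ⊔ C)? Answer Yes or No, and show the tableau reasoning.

Yes

1. b : (¬B ⊔ C)?  L(b) = {A} ∪ {(B ⊓ ¬C)}
   clash {B, ¬B} at b — b ∈ (¬B ⊔ C)
2. Hence b : (¬B ⊔ C): entailed.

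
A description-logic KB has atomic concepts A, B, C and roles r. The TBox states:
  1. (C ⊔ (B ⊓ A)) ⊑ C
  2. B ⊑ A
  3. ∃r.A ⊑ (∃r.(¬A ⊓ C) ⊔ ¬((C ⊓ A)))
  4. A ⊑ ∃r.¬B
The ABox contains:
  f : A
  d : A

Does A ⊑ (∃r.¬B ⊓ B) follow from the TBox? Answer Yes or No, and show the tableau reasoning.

1. A ⊑ (∃r.¬B ⊓ B)  ⇔  (A ⊓ (∀r.B ⊔ ¬B)) unsat w.r.t. T
   apply at x₀: A⊑∃r.¬B
   open: L(x₀) ⊇ {A, ¬B, ¬C, ∀r.¬A, ∃r.¬B} (+ ∃-successors)
2. Hence A ⊑ (∃r.¬B ⊓ B): not entailed.

No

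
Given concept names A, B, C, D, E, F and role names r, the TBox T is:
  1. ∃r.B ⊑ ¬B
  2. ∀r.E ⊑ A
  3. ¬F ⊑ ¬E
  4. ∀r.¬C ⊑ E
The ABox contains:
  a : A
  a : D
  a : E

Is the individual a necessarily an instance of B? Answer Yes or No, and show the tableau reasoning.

No

1. a : B?  L(a) = {A, D, E} ∪ {¬B}
   open: L(a) ⊇ {A, D, E, F, ¬B} — a ∉ B possible
2. Hence a : B: not entailed.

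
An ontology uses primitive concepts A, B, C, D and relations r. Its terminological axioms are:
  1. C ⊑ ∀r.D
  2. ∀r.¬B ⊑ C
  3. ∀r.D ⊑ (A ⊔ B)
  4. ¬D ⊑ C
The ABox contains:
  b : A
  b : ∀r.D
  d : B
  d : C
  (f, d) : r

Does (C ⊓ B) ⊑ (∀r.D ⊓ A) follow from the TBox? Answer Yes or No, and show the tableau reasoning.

1. (C ⊓ B) ⊑ (∀r.D ⊓ A)  ⇔  ((C ⊓ B) ⊓ (∃r.¬D ⊔ ¬A)) unsat w.r.t. T
   apply at x₀: C⊑∀r.D
   open: L(x₀) ⊇ {B, C, ¬A, ∀r.D}
2. Hence (C ⊓ B) ⊑ (∀r.D ⊓ A): not entailed.

No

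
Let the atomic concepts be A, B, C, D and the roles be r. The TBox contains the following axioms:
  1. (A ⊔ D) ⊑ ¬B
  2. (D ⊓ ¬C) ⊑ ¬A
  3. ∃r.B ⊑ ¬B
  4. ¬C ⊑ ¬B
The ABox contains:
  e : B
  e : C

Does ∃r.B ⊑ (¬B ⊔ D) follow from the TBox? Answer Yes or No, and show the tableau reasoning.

1. ∃r.B ⊑ (¬B ⊔ D)  ⇔  (∃r.B ⊓ (B ⊓ ¬D)) unsat w.r.t. T
   all branches close; clash {B, ¬B} at x₀
2. Hence ∃r.B ⊑ (¬B ⊔ D): entailed.

Yes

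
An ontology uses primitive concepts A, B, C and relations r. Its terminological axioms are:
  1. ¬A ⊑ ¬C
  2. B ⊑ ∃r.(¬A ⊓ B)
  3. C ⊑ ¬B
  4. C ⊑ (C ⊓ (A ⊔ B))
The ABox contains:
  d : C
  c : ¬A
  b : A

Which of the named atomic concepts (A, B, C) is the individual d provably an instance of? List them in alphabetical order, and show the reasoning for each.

1. d : A?  L(d) = {C} ∪ {¬A}
   clash {C, ¬C} at d — d ∈ A
2. d : B?  L(d) = {C} ∪ {¬B}
   apply at d: C⊑(C ⊓ (A ⊔ B))
   open: L(d) ⊇ {A, C, ¬B} — d ∉ B possible
3. d : C?  L(d) = {C} ∪ {¬C}
   clash {C, ¬C} at d — d ∈ C
4. Entailed for d: {A, C}

{A, C}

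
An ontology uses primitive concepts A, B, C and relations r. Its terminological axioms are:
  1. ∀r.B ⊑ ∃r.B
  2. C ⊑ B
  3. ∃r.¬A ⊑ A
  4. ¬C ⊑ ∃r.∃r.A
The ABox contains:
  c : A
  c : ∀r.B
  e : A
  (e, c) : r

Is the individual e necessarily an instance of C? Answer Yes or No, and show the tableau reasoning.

No

1. e : C?  L(e) = {A} ∪ {¬C}
   apply at e: ¬C⊑∃r.∃r.A
   open: L(e) ⊇ {A, ¬C, ∃r.¬B, ∃r.∃r.A} (+ ∃-successors) — e ∉ C possible
2. Hence e : C: not entailed.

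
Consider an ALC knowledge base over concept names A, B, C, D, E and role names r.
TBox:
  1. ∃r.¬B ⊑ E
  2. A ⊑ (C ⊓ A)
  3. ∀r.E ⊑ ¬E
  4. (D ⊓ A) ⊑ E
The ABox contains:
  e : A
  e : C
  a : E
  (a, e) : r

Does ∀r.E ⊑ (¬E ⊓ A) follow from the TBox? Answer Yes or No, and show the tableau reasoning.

1. ∀r.E ⊑ (¬E ⊓ A)  ⇔  (∀r.E ⊓ (E ⊔ ¬A)) unsat w.r.t. T
   apply at x₀: ∀r.E⊑¬E
   open: L(x₀) ⊇ {¬A, ¬E, ∀r.B, ∀r.E}
2. Hence ∀r.E ⊑ (¬E ⊓ A): not entailed.

No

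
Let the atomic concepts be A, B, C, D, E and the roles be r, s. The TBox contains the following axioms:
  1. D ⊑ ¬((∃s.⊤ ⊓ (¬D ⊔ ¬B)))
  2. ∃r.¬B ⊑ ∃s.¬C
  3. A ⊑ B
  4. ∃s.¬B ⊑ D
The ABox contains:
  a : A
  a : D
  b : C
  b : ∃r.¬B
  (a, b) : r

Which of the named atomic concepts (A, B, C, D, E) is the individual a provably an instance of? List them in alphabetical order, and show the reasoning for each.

1. a : A?  L(a) = {A, D} ∪ {¬A}
   clash {A, ¬A} at a — a ∈ A
2. a : B?  L(a) = {A, D} ∪ {¬B}
   clash {B, ¬B} at a — a ∈ B
3. a : C?  L(a) = {A, D} ∪ {¬C}
   apply at a: D⊑¬((∃s.⊤ ⊓ (¬D ⊔ ¬B))); A⊑B
   open: L(a) ⊇ {A, B, D, ¬C, ∀r.B, …} — a ∉ C possible
4. a : D?  L(a) = {A, D} ∪ {¬D}
   clash {D, ¬D} at a — a ∈ D
5. a : E?  L(a) = {A, D} ∪ {¬E}
   apply at a: D⊑¬((∃s.⊤ ⊓ (¬D ⊔ ¬B))); A⊑B
   open: L(a) ⊇ {A, B, D, ¬E, ∀r.B, …} — a ∉ E possible
6. Entailed for a: {A, B, D}

{A, B, D}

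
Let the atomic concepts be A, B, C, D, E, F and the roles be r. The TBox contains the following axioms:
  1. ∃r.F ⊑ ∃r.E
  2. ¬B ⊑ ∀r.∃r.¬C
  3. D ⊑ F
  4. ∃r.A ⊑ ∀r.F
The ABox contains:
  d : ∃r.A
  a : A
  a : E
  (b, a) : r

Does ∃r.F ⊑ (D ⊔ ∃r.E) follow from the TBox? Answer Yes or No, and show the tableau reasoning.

Yes

1. ∃r.F ⊑ (D ⊔ ∃r.E)  ⇔  (∃r.F ⊓ (¬D ⊓ ∀r.¬E)) unsat w.r.t. T
   all branches close; clash {E, ¬E} at an ∃-successor
2. Hence ∃r.F ⊑ (D ⊔ ∃r.E): entailed.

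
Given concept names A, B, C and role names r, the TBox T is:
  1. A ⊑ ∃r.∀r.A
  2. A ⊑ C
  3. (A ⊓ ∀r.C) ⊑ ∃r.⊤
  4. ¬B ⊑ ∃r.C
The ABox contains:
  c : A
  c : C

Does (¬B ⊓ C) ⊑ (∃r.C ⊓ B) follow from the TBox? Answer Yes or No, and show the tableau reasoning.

1. (¬B ⊓ C) ⊑ (∃r.C ⊓ B)  ⇔  ((¬B ⊓ C) ⊓ (∀r.¬C ⊔ ¬B)) unsat w.r.t. T
   apply at x₀: ¬B⊑∃r.C
   open: L(x₀) ⊇ {C, ¬A, ¬B, ∃r.C} (+ ∃-successors)
2. Hence (¬B ⊓ C) ⊑ (∃r.C ⊓ B): not entailed.

No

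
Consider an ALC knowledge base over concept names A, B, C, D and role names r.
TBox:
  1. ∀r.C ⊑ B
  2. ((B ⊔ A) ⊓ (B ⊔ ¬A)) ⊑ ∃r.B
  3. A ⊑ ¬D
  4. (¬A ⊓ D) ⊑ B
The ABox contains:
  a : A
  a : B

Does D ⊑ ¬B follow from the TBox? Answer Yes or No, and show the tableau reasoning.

1. D ⊑ ¬B  ⇔  (D ⊓ B) unsat w.r.t. T
   open: L(x₀) ⊇ {B, D, ¬A, ∃r.B} (+ ∃-successors)
2. Hence D ⊑ ¬B: not entailed.

No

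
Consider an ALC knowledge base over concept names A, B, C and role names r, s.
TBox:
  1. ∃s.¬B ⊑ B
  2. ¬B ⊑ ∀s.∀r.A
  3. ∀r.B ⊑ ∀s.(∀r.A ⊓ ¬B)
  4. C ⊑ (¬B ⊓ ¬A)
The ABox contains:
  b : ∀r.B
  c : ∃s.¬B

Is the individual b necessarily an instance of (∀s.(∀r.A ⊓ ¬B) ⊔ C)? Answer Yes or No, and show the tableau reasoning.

1. b : (∀s.(∀r.A ⊓ ¬B) ⊔ C)?  L(b) = {∀r.B} ∪ {(∃s.(∃r.¬A ⊔ B) ⊓ ¬C)}
   clash {B, ¬B} at an ∃-successor — b ∈ (∀s.(∀r.A ⊓ ¬B) ⊔ C)
2. Hence b : (∀s.(∀r.A ⊓ ¬B) ⊔ C): entailed.

Yes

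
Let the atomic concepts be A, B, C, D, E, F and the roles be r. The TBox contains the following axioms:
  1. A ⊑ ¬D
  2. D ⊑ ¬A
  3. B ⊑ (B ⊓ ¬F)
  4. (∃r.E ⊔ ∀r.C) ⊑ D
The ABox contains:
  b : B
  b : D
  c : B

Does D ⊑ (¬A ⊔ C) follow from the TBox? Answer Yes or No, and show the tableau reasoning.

1. D ⊑ (¬A ⊔ C)  ⇔  (D ⊓ (A ⊓ ¬C)) unsat w.r.t. T
   all branches close; clash {D, ¬D} at x₀
2. Hence D ⊑ (¬A ⊔ C): entailed.

Yes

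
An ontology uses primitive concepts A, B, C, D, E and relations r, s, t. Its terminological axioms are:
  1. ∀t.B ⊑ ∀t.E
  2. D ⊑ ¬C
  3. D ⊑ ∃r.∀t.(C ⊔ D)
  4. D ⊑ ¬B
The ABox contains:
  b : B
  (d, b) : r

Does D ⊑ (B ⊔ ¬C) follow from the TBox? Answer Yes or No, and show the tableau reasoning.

1. D ⊑ (B ⊔ ¬C)  ⇔  (D ⊓ (¬B ⊓ C)) unsat w.r.t. T
   all branches close; clash {C, ¬C} at x₀
2. Hence D ⊑ (B ⊔ ¬C): entailed.

Yes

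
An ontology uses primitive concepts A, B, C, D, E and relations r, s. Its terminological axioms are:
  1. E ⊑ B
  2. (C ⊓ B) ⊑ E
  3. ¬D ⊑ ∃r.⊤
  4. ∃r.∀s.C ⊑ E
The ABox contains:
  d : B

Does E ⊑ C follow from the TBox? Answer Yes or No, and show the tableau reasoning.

No

1. E ⊑ C  ⇔  (E ⊓ ¬C) unsat w.r.t. T
   apply at x₀: E⊑B
   open: L(x₀) ⊇ {B, D, E, ¬C}
2. Hence E ⊑ C: not entailed.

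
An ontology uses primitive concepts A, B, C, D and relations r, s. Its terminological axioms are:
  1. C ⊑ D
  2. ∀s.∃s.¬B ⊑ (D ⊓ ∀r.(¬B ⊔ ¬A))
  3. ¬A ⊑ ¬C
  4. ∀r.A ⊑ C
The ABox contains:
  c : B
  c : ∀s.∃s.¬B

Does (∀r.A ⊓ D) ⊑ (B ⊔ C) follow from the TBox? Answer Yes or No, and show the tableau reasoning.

Yes

1. (∀r.A ⊓ D) ⊑ (B ⊔ C)  ⇔  ((∀r.A ⊓ D) ⊓ (¬B ⊓ ¬C)) unsat w.r.t. T
   all branches close; clash {C, ¬C} at x₀
2. Hence (∀r.A ⊓ D) ⊑ (B ⊔ C): entailed.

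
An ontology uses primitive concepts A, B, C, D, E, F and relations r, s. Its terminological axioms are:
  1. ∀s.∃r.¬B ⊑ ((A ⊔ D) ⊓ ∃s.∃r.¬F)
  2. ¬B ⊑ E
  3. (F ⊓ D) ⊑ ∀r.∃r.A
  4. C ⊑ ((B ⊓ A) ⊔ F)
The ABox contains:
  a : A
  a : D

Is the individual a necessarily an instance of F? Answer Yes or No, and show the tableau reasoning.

1. a : F?  L(a) = {A, D} ∪ {¬F}
   open: L(a) ⊇ {A, B, D, ¬C, ¬F, …} (+ ∃-successors) — a ∉ F possible
2. Hence a : F: not entailed.

No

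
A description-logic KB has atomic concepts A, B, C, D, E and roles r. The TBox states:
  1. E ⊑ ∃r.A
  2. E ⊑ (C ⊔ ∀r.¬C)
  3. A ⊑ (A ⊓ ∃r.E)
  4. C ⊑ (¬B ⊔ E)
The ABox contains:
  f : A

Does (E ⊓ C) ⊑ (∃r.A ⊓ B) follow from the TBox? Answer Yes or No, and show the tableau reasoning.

1. (E ⊓ C) ⊑ (∃r.A ⊓ B)  ⇔  ((E ⊓ C) ⊓ (∀r.¬A ⊔ ¬B)) unsat w.r.t. T
   apply at x₀: E⊑∃r.A; E⊑(C ⊔ ∀r.¬C); C⊑(¬B ⊔ E)
   open: L(x₀) ⊇ {C, E, ¬A, ¬B, ∃r.A} (+ ∃-successors)
2. Hence (E ⊓ C) ⊑ (∃r.A ⊓ B): not entailed.

No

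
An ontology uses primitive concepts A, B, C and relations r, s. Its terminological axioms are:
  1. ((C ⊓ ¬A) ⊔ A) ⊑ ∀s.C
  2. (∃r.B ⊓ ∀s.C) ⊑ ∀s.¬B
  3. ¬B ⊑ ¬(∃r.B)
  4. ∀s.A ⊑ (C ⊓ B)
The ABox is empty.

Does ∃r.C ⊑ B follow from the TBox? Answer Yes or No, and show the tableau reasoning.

1. ∃r.C ⊑ B  ⇔  (∃r.C ⊓ ¬B) unsat w.r.t. T
   apply at x₀: ¬B⊑¬(∃r.B)
   open: L(x₀) ⊇ {¬A, ¬B, ¬C, ∀r.¬B, ∃r.C, …} (+ ∃-successors)
2. Hence ∃r.C ⊑ B: not entailed.

No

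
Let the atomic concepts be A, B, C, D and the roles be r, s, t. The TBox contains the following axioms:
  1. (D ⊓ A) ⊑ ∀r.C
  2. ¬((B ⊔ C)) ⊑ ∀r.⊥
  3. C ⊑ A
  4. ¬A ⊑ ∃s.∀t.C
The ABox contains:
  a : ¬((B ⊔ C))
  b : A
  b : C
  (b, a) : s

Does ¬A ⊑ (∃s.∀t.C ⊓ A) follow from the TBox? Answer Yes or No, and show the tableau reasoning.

1. ¬A ⊑ (∃s.∀t.C ⊓ A)  ⇔  (¬A ⊓ (∀s.∃t.¬C ⊔ ¬A)) unsat w.r.t. T
   apply at x₀: ¬A⊑∃s.∀t.C
   open: L(x₀) ⊇ {B, ¬A, ¬C, ∃s.∀t.C} (+ ∃-successors)
2. Hence ¬A ⊑ (∃s.∀t.C ⊓ A): not entailed.

No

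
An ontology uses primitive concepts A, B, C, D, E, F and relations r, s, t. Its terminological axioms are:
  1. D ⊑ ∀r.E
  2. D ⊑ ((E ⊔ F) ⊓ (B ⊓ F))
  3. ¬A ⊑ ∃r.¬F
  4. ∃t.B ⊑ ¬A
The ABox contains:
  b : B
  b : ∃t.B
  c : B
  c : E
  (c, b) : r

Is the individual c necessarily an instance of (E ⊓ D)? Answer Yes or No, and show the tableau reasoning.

1. c : (E ⊓ D)?  L(c) = {B, E} ∪ {(¬E ⊔ ¬D)}
   open: L(c) ⊇ {A, B, E, ¬D, ∀t.¬B} — c ∉ (E ⊓ D) possible
2. Hence c : (E ⊓ D): not entailed.

No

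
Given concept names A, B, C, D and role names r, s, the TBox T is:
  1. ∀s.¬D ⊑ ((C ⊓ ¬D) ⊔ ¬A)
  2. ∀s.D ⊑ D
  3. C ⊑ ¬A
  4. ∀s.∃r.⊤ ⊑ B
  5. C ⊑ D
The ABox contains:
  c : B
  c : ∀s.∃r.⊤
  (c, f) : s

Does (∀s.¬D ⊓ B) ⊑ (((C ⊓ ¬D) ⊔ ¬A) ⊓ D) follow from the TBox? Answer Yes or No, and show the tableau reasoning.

No

1. (∀s.¬D ⊓ B) ⊑ (((C ⊓ ¬D) ⊔ ¬A) ⊓ D)  ⇔  ((∀s.¬D ⊓ B) ⊓ (((¬C ⊔ D) ⊓ A) ⊔ ¬D)) unsat w.r.t. T
   apply at x₀: ∀s.¬D⊑((C ⊓ ¬D) ⊔ ¬A)
   open: L(x₀) ⊇ {B, ¬A, ¬C, ¬D, ∀s.¬D, …} (+ ∃-successors)
2. Hence (∀s.¬D ⊓ B) ⊑ (((C ⊓ ¬D) ⊔ ¬A) ⊓ D): not entailed.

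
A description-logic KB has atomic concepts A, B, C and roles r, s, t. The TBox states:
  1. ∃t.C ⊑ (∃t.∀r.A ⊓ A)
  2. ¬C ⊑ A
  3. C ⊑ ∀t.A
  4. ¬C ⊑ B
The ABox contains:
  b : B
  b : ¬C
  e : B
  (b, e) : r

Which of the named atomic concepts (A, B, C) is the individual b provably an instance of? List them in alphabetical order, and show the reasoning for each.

{A, B}

1. b : A?  L(b) = {B, ¬C} ∪ {¬A}
   clash {A, ¬A} at b — b ∈ A
2. b : B?  L(b) = {B, ¬C} ∪ {¬B}
   clash {B, ¬B} at b — b ∈ B
3. b : C?  L(b) = {B, ¬C} ∪ {¬C}
   apply at b: ¬C⊑A
   open: L(b) ⊇ {A, B, ¬C, ∀t.¬C} — b ∉ C possible
4. Entailed for b: {A, B}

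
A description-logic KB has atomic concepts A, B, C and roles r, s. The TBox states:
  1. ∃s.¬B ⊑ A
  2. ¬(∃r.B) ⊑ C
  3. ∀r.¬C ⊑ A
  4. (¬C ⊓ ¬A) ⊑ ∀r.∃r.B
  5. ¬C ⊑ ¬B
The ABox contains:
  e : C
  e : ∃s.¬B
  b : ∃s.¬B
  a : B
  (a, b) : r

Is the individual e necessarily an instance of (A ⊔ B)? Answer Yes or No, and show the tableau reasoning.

1. e : (A ⊔ B)?  L(e) = {C, ∃s.¬B} ∪ {(¬A ⊓ ¬B)}
   clash {A, ¬A} at e — e ∈ (A ⊔ B)
2. Hence e : (A ⊔ B): entailed.

Yes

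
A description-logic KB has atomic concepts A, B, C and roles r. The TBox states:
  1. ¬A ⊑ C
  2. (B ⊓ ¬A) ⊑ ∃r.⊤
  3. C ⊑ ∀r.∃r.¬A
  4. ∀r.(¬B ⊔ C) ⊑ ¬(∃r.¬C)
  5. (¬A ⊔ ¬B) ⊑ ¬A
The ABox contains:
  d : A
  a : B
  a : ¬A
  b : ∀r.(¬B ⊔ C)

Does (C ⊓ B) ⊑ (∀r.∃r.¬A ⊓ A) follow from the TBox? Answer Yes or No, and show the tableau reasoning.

No

1. (C ⊓ B) ⊑ (∀r.∃r.¬A ⊓ A)  ⇔  ((C ⊓ B) ⊓ (∃r.∀r.A ⊔ ¬A)) unsat w.r.t. T
   apply at x₀: C⊑∀r.∃r.¬A
   open: L(x₀) ⊇ {B, C, ¬A, ∀r.∃r.¬A, ∃r.(B ⊓ ¬C), …} (+ ∃-successors)
2. Hence (C ⊓ B) ⊑ (∀r.∃r.¬A ⊓ A): not entailed.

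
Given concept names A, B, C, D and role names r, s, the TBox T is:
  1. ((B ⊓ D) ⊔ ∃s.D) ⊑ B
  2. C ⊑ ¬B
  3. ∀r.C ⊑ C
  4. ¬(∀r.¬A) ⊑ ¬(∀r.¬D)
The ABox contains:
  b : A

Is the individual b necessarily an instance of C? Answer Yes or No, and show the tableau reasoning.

1. b : C?  L(b) = {A} ∪ {¬C}
   open: L(b) ⊇ {A, ¬B, ¬C, ∀r.¬A, ∀s.¬D, …} (+ ∃-successors) — b ∉ C possible
2. Hence b : C: not entailed.

No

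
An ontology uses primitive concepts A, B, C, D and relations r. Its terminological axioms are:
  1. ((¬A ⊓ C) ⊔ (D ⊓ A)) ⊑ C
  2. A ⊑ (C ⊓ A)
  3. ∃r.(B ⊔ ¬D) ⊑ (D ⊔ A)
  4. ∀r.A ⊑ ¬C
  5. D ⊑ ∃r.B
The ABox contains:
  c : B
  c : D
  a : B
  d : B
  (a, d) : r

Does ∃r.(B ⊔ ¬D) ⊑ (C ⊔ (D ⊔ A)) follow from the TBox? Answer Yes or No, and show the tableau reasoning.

Yes

1. ∃r.(B ⊔ ¬D) ⊑ (C ⊔ (D ⊔ A))  ⇔  (∃r.(B ⊔ ¬D) ⊓ (¬C ⊓ (¬D ⊓ ¬A))) unsat w.r.t. T
   all branches close; clash {C, ¬C} at x₀
2. Hence ∃r.(B ⊔ ¬D) ⊑ (C ⊔ (D ⊔ A)): entailed.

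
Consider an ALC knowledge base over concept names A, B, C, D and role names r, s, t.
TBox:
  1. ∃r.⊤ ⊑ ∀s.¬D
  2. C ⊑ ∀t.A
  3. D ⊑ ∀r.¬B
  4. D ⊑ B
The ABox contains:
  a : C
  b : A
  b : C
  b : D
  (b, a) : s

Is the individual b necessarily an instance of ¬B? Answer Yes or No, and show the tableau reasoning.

1. b : ¬B?  L(b) = {A, C, D} ∪ {B}
   apply at b: C⊑∀t.A; D⊑∀r.¬B
   open: L(b) ⊇ {A, B, C, D, ∀r.¬B, …} — b ∉ ¬B possible
2. Hence b : ¬B: not entailed.

No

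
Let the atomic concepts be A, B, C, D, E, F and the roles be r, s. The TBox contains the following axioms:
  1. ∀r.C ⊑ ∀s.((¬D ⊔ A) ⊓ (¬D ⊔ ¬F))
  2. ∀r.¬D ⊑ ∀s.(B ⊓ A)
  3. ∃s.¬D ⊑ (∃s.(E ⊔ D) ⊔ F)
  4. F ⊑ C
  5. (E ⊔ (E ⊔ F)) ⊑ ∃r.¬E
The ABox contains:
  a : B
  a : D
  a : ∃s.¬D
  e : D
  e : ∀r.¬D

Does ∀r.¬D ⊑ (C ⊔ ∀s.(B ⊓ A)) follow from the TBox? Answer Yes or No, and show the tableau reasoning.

1. ∀r.¬D ⊑ (C ⊔ ∀s.(B ⊓ A))  ⇔  (∀r.¬D ⊓ (¬C ⊓ ∃s.(¬B ⊔ ¬A))) unsat w.r.t. T
   all branches close; clash {C, ¬C} at x₀
2. Hence ∀r.¬D ⊑ (C ⊔ ∀s.(B ⊓ A)): entailed.

Yes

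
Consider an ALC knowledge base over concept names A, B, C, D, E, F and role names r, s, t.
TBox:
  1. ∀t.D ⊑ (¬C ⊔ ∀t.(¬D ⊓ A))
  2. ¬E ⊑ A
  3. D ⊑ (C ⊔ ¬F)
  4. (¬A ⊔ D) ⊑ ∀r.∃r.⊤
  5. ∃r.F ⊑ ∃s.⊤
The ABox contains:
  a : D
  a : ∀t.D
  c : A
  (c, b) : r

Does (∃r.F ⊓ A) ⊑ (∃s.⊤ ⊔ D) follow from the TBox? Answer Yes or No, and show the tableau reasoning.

Yes

1. (∃r.F ⊓ A) ⊑ (∃s.⊤ ⊔ D)  ⇔  ((∃r.F ⊓ A) ⊓ (∀s.⊥ ⊓ ¬D)) unsat w.r.t. T
   all branches close; clash ⊥ at an ∃-successor
2. Hence (∃r.F ⊓ A) ⊑ (∃s.⊤ ⊔ D): entailed.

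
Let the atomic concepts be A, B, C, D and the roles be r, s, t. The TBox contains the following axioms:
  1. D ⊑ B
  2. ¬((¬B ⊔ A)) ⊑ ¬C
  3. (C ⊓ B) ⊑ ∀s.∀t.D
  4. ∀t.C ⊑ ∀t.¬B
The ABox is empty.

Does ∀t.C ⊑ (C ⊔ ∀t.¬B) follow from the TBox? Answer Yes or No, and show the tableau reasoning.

Yes

1. ∀t.C ⊑ (C ⊔ ∀t.¬B)  ⇔  (∀t.C ⊓ (¬C ⊓ ∃t.B)) unsat w.r.t. T
   all branches close; clash {B, ¬B} at an ∃-successor
2. Hence ∀t.C ⊑ (C ⊔ ∀t.¬B): entailed.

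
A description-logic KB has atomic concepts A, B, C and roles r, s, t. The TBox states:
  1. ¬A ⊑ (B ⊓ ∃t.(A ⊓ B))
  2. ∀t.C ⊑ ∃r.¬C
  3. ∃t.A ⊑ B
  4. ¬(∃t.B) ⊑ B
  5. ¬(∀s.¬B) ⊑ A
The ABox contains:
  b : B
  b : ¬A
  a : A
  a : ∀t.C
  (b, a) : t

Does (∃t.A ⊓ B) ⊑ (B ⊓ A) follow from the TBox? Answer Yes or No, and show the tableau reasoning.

No

1. (∃t.A ⊓ B) ⊑ (B ⊓ A)  ⇔  ((∃t.A ⊓ B) ⊓ (¬B ⊔ ¬A)) unsat w.r.t. T
   open: L(x₀) ⊇ {B, ¬A, ∀s.¬B, ∃t.(A ⊓ B), ∃t.A, …} (+ ∃-successors)
2. Hence (∃t.A ⊓ B) ⊑ (B ⊓ A): not entailed.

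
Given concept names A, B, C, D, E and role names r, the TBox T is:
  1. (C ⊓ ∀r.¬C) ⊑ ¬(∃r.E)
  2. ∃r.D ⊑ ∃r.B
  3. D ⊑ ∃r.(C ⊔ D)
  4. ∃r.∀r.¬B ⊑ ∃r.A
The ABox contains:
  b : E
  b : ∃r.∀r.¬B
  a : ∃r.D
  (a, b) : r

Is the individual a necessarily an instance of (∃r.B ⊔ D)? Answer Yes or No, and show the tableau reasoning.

1. a : (∃r.B ⊔ D)?  L(a) = {∃r.D} ∪ {(∀r.¬B ⊓ ¬D)}
   clash {E, ¬E} at b — a ∈ (∃r.B ⊔ D)
2. Hence a : (∃r.B ⊔ D): entailed.

Yes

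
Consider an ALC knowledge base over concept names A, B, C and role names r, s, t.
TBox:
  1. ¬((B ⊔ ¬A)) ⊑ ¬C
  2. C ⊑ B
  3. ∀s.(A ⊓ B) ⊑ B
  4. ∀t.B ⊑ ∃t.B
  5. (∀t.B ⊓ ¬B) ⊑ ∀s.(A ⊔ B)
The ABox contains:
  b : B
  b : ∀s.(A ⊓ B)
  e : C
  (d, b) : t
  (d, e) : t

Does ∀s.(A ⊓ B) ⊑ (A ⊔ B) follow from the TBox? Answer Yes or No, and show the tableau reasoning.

Yes

1. ∀s.(A ⊓ B) ⊑ (A ⊔ B)  ⇔  (∀s.(A ⊓ B) ⊓ (¬A ⊓ ¬B)) unsat w.r.t. T
   all branches close; clash {B, ¬B} at x₀
2. Hence ∀s.(A ⊓ B) ⊑ (A ⊔ B): entailed.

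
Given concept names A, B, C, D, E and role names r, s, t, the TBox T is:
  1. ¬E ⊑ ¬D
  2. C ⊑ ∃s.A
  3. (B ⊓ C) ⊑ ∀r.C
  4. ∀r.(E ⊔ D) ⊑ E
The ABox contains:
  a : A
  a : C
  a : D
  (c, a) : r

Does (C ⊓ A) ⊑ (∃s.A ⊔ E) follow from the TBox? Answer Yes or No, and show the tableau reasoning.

Yes

1. (C ⊓ A) ⊑ (∃s.A ⊔ E)  ⇔  ((C ⊓ A) ⊓ (∀s.¬A ⊓ ¬E)) unsat w.r.t. T
   all branches close; clash {E, ¬E} at x₀
2. Hence (C ⊓ A) ⊑ (∃s.A ⊔ E): entailed.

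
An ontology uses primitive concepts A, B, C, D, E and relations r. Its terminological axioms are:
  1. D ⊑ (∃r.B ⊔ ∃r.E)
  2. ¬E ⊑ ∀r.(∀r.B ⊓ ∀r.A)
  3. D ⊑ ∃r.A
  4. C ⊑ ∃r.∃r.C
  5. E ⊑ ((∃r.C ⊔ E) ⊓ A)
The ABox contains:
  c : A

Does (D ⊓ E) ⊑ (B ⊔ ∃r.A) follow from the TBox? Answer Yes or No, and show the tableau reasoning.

1. (D ⊓ E) ⊑ (B ⊔ ∃r.A)  ⇔  ((D ⊓ E) ⊓ (¬B ⊓ ∀r.¬A)) unsat w.r.t. T
   all branches close; clash {A, ¬A} at an ∃-successor
2. Hence (D ⊓ E) ⊑ (B ⊔ ∃r.A): entailed.

Yes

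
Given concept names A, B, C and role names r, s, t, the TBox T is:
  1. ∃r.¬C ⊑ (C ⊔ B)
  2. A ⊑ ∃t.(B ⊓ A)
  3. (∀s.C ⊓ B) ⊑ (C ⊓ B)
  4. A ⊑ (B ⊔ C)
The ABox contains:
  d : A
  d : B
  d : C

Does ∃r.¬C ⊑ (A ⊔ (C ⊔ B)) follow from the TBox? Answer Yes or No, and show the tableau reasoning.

Yes

1. ∃r.¬C ⊑ (A ⊔ (C ⊔ B))  ⇔  (∃r.¬C ⊓ (¬A ⊓ (¬C ⊓ ¬B))) unsat w.r.t. T
   all branches close; clash {B, ¬B} at x₀
2. Hence ∃r.¬C ⊑ (A ⊔ (C ⊔ B)): entailed.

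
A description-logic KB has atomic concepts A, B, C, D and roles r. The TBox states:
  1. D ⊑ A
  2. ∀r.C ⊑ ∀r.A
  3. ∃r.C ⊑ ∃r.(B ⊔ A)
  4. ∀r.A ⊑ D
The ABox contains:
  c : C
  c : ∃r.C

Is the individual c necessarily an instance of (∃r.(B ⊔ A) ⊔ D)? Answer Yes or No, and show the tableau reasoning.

1. c : (∃r.(B ⊔ A) ⊔ D)?  L(c) = {C, ∃r.C} ∪ {(∀r.(¬B ⊓ ¬A) ⊓ ¬D)}
   clash {D, ¬D} at c — c ∈ (∃r.(B ⊔ A) ⊔ D)
2. Hence c : (∃r.(B ⊔ A) ⊔ D): entailed.

Yes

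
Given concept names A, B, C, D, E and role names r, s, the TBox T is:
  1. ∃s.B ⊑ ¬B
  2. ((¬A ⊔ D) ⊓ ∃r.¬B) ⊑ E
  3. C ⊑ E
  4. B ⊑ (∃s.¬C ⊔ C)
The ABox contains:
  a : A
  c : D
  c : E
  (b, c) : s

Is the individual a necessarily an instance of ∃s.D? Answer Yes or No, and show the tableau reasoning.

1. a : ∃s.D?  L(a) = {A} ∪ {∀s.¬D}
   open: L(a) ⊇ {A, ¬B, ¬C, ¬D, ∀s.¬B, …} — a ∉ ∃s.D possible
2. Hence a : ∃s.D: not entailed.

No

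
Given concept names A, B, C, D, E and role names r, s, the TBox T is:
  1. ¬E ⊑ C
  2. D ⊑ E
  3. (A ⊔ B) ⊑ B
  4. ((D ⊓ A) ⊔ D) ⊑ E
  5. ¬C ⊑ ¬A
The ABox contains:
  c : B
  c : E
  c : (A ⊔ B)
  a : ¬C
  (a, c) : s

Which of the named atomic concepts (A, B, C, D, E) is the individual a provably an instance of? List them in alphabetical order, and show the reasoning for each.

1. a : A?  L(a) = {¬C} ∪ {¬A}
   open: L(a) ⊇ {E, ¬A, ¬B, ¬C} — a ∉ A possible
2. a : B?  L(a) = {¬C} ∪ {¬B}
   apply at a: ¬C⊑¬A
   open: L(a) ⊇ {E, ¬A, ¬B, ¬C} — a ∉ B possible
3. a : C?  L(a) = {¬C} ∪ {¬C}
   apply at a: ¬C⊑¬A
   open: L(a) ⊇ {E, ¬A, ¬B, ¬C} — a ∉ C possible
4. a : D?  L(a) = {¬C} ∪ {¬D}
   apply at a: ¬C⊑¬A
   open: L(a) ⊇ {E, ¬A, ¬B, ¬C, ¬D} — a ∉ D possible
5. a : E?  L(a) = {¬C} ∪ {¬E}
   clash {C, ¬C} at a — a ∈ E
6. Entailed for a: {E}

{E}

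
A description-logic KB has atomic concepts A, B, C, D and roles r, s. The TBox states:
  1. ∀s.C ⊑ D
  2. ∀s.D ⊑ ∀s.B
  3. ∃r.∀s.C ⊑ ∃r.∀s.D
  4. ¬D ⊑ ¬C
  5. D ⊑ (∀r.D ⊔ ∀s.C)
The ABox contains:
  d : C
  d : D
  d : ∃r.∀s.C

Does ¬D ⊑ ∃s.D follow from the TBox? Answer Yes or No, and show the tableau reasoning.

No

1. ¬D ⊑ ∃s.D  ⇔  (¬D ⊓ ∀s.¬D) unsat w.r.t. T
   apply at x₀: ¬D⊑¬C
   open: L(x₀) ⊇ {¬C, ¬D, ∀r.∃s.¬C, ∀s.¬D, ∃s.¬C, …} (+ ∃-successors)
2. Hence ¬D ⊑ ∃s.D: not entailed.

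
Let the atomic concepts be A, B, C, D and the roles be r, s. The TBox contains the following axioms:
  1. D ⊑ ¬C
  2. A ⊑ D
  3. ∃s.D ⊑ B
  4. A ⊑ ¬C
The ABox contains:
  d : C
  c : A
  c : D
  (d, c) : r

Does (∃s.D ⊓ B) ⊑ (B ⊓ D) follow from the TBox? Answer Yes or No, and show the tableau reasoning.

1. (∃s.D ⊓ B) ⊑ (B ⊓ D)  ⇔  ((∃s.D ⊓ B) ⊓ (¬B ⊔ ¬D)) unsat w.r.t. T
   open: L(x₀) ⊇ {B, ¬A, ¬D, ∃s.D} (+ ∃-successors)
2. Hence (∃s.D ⊓ B) ⊑ (B ⊓ D): not entailed.

No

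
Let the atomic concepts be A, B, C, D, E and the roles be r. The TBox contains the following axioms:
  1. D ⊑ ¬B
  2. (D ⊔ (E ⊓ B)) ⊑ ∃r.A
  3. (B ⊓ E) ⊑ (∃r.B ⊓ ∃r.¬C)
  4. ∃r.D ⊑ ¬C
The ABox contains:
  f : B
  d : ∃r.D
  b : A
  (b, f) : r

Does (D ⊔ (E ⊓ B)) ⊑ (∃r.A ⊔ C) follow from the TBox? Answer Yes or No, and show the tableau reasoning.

Yes

1. (D ⊔ (E ⊓ B)) ⊑ (∃r.A ⊔ C)  ⇔  ((D ⊔ (E ⊓ B)) ⊓ (∀r.¬A ⊓ ¬C)) unsat w.r.t. T
   all branches close; clash {B, ¬B} at x₀
2. Hence (D ⊔ (E ⊓ B)) ⊑ (∃r.A ⊔ C): entailed.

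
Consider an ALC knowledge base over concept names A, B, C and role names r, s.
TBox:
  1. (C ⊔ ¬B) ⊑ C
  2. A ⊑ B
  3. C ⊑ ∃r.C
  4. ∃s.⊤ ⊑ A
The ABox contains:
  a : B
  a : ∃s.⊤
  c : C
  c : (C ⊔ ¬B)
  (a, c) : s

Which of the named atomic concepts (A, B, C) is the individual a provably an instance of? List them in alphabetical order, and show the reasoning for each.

{A, B}

1. a : A?  L(a) = {B, ∃s.⊤} ∪ {¬A}
   clash {A, ¬A} at a — a ∈ A
2. a : B?  L(a) = {B, ∃s.⊤} ∪ {¬B}
   clash {B, ¬B} at a — a ∈ B
3. a : C?  L(a) = {B, ∃s.⊤} ∪ {¬C}
   apply at a: ∃s.⊤⊑A
   open: L(a) ⊇ {A, B, ¬C, ∃s.⊤} (+ ∃-successors) — a ∉ C possible
4. Entailed for a: {A, B}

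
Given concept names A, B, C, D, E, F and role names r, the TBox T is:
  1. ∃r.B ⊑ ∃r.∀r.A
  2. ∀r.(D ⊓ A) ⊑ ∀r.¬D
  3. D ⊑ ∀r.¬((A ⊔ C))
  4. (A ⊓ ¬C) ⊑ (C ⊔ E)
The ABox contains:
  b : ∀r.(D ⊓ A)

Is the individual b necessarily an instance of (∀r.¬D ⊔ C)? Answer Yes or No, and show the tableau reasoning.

Yes

1. b : (∀r.¬D ⊔ C)?  L(b) = {∀r.(D ⊓ A)} ∪ {(∃r.D ⊓ ¬C)}
   clash {A, ¬A} at an ∃-successor — b ∈ (∀r.¬D ⊔ C)
2. Hence b : (∀r.¬D ⊔ C): entailed.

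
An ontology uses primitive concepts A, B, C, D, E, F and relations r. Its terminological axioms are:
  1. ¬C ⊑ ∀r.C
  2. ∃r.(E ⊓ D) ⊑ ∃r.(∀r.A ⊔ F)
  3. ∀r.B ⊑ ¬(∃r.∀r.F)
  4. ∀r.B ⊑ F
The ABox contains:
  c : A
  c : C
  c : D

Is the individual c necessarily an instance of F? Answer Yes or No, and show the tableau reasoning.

1. c : F?  L(c) = {A, C, D} ∪ {¬F}
   open: L(c) ⊇ {A, C, D, ¬F, ∀r.(¬E ⊔ ¬D), …} (+ ∃-successors) — c ∉ F possible
2. Hence c : F: not entailed.

No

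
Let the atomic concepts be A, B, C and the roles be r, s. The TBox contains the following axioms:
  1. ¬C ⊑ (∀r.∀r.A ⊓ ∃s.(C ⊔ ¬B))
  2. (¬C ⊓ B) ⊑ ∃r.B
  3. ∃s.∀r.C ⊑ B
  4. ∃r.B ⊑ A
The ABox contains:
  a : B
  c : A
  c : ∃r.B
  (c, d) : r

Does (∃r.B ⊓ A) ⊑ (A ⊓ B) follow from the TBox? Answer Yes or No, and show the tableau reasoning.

1. (∃r.B ⊓ A) ⊑ (A ⊓ B)  ⇔  ((∃r.B ⊓ A) ⊓ (¬A ⊔ ¬B)) unsat w.r.t. T
   open: L(x₀) ⊇ {A, C, ¬B, ∀s.∃r.¬C, ∃r.B} (+ ∃-successors)
2. Hence (∃r.B ⊓ A) ⊑ (A ⊓ B): not entailed.

No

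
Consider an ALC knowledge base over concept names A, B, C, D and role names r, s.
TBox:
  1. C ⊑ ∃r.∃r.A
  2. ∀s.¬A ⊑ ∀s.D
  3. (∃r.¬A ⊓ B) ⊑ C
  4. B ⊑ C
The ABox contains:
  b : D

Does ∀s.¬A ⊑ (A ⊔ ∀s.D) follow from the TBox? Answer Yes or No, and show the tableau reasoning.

1. ∀s.¬A ⊑ (A ⊔ ∀s.D)  ⇔  (∀s.¬A ⊓ (¬A ⊓ ∃s.¬D)) unsat w.r.t. T
   all branches close; clash {D, ¬D} at an ∃-successor
2. Hence ∀s.¬A ⊑ (A ⊔ ∀s.D): entailed.

Yes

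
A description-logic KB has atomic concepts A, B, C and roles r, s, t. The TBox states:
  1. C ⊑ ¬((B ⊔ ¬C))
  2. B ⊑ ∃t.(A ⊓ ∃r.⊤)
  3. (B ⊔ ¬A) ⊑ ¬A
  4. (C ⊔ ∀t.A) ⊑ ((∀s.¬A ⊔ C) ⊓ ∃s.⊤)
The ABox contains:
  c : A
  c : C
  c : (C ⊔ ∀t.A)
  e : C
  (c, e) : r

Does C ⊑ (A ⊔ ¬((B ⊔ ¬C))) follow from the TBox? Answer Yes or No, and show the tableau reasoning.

1. C ⊑ (A ⊔ ¬((B ⊔ ¬C)))  ⇔  (C ⊓ (¬A ⊓ (B ⊔ ¬C))) unsat w.r.t. T
   all branches close; clash {C, ¬C} at x₀
2. Hence C ⊑ (A ⊔ ¬((B ⊔ ¬C))): entailed.

Yes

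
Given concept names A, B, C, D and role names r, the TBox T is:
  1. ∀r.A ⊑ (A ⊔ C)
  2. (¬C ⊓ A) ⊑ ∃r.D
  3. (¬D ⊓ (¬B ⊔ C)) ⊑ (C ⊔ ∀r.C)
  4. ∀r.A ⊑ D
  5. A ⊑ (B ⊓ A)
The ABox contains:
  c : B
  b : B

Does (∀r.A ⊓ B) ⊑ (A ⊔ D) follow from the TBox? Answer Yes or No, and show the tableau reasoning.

Yes

1. (∀r.A ⊓ B) ⊑ (A ⊔ D)  ⇔  ((∀r.A ⊓ B) ⊓ (¬A ⊓ ¬D)) unsat w.r.t. T
   all branches close; clash {D, ¬D} at x₀
2. Hence (∀r.A ⊓ B) ⊑ (A ⊔ D): entailed.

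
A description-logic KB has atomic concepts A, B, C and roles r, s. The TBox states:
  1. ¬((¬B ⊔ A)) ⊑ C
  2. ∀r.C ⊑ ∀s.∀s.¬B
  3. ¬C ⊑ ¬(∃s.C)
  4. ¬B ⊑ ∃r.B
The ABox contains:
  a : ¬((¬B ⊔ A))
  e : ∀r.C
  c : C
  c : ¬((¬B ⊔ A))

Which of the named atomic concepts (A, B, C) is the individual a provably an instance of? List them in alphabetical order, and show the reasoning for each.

1. a : A?  L(a) = {¬((¬B ⊔ A))} ∪ {¬A}
   apply at a: ¬((¬B ⊔ A))⊑C
   open: L(a) ⊇ {B, C, ¬A, ∃r.¬C} (+ ∃-successors) — a ∉ A possible
2. a : B?  L(a) = {¬((¬B ⊔ A))} ∪ {¬B}
   clash {B, ¬B} at a — a ∈ B
3. a : C?  L(a) = {¬((¬B ⊔ A))} ∪ {¬C}
   clash {C, ¬C} at a — a ∈ C
4. Entailed for a: {B, C}

{B, C}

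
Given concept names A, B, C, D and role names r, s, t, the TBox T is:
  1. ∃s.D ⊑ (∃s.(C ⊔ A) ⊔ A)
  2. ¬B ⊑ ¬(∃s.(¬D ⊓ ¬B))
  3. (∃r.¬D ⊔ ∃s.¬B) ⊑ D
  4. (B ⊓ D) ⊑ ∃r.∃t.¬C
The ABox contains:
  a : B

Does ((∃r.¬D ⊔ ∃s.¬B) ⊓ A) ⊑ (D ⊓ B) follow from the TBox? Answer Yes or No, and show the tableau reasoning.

No

1. ((∃r.¬D ⊔ ∃s.¬B) ⊓ A) ⊑ (D ⊓ B)  ⇔  (((∃r.¬D ⊔ ∃s.¬B) ⊓ A) ⊓ (¬D ⊔ ¬B)) unsat w.r.t. T
   apply at x₀: (∃r.¬D ⊔ ∃s.¬B)⊑D
   open: L(x₀) ⊇ {A, D, ¬B, ∀s.(D ⊔ B), ∀s.¬D, …} (+ ∃-successors)
2. Hence ((∃r.¬D ⊔ ∃s.¬B) ⊓ A) ⊑ (D ⊓ B): not entailed.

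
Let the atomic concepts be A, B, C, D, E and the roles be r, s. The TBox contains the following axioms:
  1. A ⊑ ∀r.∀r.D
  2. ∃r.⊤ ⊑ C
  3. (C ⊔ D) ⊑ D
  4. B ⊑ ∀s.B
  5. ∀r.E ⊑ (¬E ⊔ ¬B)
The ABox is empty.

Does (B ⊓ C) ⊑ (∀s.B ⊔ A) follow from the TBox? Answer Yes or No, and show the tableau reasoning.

1. (B ⊓ C) ⊑ (∀s.B ⊔ A)  ⇔  ((B ⊓ C) ⊓ (∃s.¬B ⊓ ¬A)) unsat w.r.t. T
   all branches close; clash {B, ¬B} at x₀
2. Hence (B ⊓ C) ⊑ (∀s.B ⊔ A): entailed.

Yes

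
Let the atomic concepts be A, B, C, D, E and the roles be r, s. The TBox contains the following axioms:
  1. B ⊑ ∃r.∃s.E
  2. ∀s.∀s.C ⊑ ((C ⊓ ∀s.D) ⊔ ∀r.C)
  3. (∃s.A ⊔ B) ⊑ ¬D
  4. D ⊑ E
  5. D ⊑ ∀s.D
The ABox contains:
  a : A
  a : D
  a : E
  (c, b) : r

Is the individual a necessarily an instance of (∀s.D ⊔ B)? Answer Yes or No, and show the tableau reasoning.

Yes

1. a : (∀s.D ⊔ B)?  L(a) = {A, D, E} ∪ {(∃s.¬D ⊓ ¬B)}
   clash {D, ¬D} at a — a ∈ (∀s.D ⊔ B)
2. Hence a : (∀s.D ⊔ B): entailed.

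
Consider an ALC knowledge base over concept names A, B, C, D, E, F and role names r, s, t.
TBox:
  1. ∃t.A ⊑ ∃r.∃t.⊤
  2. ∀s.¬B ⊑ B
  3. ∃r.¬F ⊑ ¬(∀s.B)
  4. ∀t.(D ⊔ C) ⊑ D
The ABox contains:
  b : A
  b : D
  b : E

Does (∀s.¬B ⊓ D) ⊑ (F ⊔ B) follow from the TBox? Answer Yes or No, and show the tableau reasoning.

Yes

1. (∀s.¬B ⊓ D) ⊑ (F ⊔ B)  ⇔  ((∀s.¬B ⊓ D) ⊓ (¬F ⊓ ¬B)) unsat w.r.t. T
   all branches close; clash {B, ¬B} at x₀
2. Hence (∀s.¬B ⊓ D) ⊑ (F ⊔ B): entailed.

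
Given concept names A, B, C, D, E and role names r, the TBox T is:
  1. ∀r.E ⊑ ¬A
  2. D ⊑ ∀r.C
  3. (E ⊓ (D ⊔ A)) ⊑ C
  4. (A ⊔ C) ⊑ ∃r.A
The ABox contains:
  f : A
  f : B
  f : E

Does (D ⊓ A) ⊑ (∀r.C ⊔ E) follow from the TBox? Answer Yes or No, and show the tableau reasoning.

1. (D ⊓ A) ⊑ (∀r.C ⊔ E)  ⇔  ((D ⊓ A) ⊓ (∃r.¬C ⊓ ¬E)) unsat w.r.t. T
   all branches close; clash {A, ¬A} at x₀
2. Hence (D ⊓ A) ⊑ (∀r.C ⊔ E): entailed.

Yes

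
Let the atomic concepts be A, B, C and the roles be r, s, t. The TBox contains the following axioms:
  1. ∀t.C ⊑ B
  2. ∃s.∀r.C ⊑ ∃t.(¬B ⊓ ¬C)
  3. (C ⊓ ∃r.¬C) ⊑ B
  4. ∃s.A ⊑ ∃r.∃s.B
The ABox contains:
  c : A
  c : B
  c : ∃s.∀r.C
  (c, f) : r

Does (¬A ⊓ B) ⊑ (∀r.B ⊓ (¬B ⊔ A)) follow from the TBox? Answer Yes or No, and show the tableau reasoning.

No

1. (¬A ⊓ B) ⊑ (∀r.B ⊓ (¬B ⊔ A))  ⇔  ((¬A ⊓ B) ⊓ (∃r.¬B ⊔ (B ⊓ ¬A))) unsat w.r.t. T
   open: L(x₀) ⊇ {B, ¬A, ∀s.¬A, ∀s.∃r.¬C, ∃r.¬B} (+ ∃-successors)
2. Hence (¬A ⊓ B) ⊑ (∀r.B ⊓ (¬B ⊔ A)): not entailed.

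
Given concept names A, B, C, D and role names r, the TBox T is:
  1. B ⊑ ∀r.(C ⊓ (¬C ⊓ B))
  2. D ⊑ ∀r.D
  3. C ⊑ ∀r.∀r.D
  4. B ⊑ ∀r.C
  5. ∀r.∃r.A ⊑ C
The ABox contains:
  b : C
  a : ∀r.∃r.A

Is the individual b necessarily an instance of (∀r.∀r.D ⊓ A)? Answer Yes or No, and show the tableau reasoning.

1. b : (∀r.∀r.D ⊓ A)?  L(b) = {C} ∪ {(∃r.∃r.¬D ⊔ ¬A)}
   apply at b: C⊑∀r.∀r.D
   open: L(b) ⊇ {C, ¬A, ¬B, ¬D, ∀r.∀r.D} — b ∉ (∀r.∀r.D ⊓ A) possible
2. Hence b : (∀r.∀r.D ⊓ A): not entailed.

No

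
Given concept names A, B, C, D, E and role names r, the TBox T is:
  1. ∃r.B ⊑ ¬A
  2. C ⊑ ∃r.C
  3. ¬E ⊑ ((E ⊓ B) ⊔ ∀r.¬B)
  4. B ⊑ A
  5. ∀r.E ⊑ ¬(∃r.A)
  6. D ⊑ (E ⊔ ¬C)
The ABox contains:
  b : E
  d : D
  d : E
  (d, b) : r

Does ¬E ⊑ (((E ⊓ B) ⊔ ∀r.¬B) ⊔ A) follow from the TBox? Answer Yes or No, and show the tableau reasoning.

Yes

1. ¬E ⊑ (((E ⊓ B) ⊔ ∀r.¬B) ⊔ A)  ⇔  (¬E ⊓ (((¬E ⊔ ¬B) ⊓ ∃r.B) ⊓ ¬A)) unsat w.r.t. T
   all branches close; clash {A, ¬A} at x₀
2. Hence ¬E ⊑ (((E ⊓ B) ⊔ ∀r.¬B) ⊔ A): entailed.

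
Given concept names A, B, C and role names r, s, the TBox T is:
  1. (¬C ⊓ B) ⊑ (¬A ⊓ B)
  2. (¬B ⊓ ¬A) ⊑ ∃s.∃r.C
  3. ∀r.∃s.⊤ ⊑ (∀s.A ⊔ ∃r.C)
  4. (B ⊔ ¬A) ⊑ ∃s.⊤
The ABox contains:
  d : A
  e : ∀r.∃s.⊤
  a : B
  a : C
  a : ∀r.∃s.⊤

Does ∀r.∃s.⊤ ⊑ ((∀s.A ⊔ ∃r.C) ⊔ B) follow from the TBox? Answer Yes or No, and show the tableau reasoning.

1. ∀r.∃s.⊤ ⊑ ((∀s.A ⊔ ∃r.C) ⊔ B)  ⇔  (∀r.∃s.⊤ ⊓ ((∃s.¬A ⊓ ∀r.¬C) ⊓ ¬B)) unsat w.r.t. T
   all branches close; clash {B, ¬B} at x₀
2. Hence ∀r.∃s.⊤ ⊑ ((∀s.A ⊔ ∃r.C) ⊔ B): entailed.

Yes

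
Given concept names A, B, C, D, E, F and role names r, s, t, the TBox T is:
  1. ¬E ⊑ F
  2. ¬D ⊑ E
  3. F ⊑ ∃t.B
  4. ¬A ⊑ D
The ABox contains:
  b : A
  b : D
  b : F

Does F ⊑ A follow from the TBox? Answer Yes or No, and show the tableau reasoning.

No

1. F ⊑ A  ⇔  (F ⊓ ¬A) unsat w.r.t. T
   apply at x₀: F⊑∃t.B; ¬A⊑D
   open: L(x₀) ⊇ {D, F, ¬A, ∃t.B} (+ ∃-successors)
2. Hence F ⊑ A: not entailed.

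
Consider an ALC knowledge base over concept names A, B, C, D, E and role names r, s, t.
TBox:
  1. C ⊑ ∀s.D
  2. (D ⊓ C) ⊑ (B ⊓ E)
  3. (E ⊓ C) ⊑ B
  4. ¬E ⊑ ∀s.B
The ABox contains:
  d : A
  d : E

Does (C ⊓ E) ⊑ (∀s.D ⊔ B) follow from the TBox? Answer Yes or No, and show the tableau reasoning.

Yes

1. (C ⊓ E) ⊑ (∀s.D ⊔ B)  ⇔  ((C ⊓ E) ⊓ (∃s.¬D ⊓ ¬B)) unsat w.r.t. T
   all branches close; clash {B, ¬B} at x₀
2. Hence (C ⊓ E) ⊑ (∀s.D ⊔ B): entailed.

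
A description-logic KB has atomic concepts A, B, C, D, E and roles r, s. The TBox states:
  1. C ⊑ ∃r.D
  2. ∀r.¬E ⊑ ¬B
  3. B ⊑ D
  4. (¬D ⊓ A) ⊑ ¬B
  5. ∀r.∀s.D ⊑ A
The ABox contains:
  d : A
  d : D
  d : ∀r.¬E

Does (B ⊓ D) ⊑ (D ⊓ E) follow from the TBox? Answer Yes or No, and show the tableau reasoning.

No

1. (B ⊓ D) ⊑ (D ⊓ E)  ⇔  ((B ⊓ D) ⊓ (¬D ⊔ ¬E)) unsat w.r.t. T
   open: L(x₀) ⊇ {B, D, ¬C, ¬E, ∃r.E, …} (+ ∃-successors)
2. Hence (B ⊓ D) ⊑ (D ⊓ E): not entailed.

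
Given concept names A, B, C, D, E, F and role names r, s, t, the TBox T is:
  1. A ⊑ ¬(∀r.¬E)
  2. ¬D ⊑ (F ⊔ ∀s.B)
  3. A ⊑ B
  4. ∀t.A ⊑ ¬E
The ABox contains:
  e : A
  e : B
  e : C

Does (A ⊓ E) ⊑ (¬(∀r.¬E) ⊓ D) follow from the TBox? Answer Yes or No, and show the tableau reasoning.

1. (A ⊓ E) ⊑ (¬(∀r.¬E) ⊓ D)  ⇔  ((A ⊓ E) ⊓ (∀r.¬E ⊔ ¬D)) unsat w.r.t. T
   apply at x₀: A⊑¬(∀r.¬E); A⊑B
   open: L(x₀) ⊇ {A, B, E, F, ¬D, …} (+ ∃-successors)
2. Hence (A ⊓ E) ⊑ (¬(∀r.¬E) ⊓ D): not entailed.

No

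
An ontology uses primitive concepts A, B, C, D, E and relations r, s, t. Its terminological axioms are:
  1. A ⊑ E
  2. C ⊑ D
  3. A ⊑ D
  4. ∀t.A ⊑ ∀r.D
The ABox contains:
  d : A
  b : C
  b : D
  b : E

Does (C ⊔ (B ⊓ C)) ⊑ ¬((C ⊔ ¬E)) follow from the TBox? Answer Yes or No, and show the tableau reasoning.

1. (C ⊔ (B ⊓ C)) ⊑ ¬((C ⊔ ¬E))  ⇔  ((C ⊔ (B ⊓ C)) ⊓ (C ⊔ ¬E)) unsat w.r.t. T
   open: L(x₀) ⊇ {C, D, ¬A, ∃t.¬A} (+ ∃-successors)
2. Hence (C ⊔ (B ⊓ C)) ⊑ ¬((C ⊔ ¬E)): not entailed.

No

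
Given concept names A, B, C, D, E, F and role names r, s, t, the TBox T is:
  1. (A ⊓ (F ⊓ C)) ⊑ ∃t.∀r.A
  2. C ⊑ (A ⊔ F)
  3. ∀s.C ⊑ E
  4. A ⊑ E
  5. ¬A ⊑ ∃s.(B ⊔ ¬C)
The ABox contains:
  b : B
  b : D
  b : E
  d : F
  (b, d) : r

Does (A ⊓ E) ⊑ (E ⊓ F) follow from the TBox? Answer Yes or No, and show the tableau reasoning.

1. (A ⊓ E) ⊑ (E ⊓ F)  ⇔  ((A ⊓ E) ⊓ (¬E ⊔ ¬F)) unsat w.r.t. T
   open: L(x₀) ⊇ {A, E, ¬C, ¬F}
2. Hence (A ⊓ E) ⊑ (E ⊓ F): not entailed.

No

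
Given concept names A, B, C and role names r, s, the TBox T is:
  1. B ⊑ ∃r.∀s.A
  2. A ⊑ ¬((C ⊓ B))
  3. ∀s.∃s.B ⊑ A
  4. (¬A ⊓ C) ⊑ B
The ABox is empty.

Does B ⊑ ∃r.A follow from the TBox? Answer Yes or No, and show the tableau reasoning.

1. B ⊑ ∃r.A  ⇔  (B ⊓ ∀r.¬A) unsat w.r.t. T
   apply at x₀: B⊑∃r.∀s.A
   open: L(x₀) ⊇ {B, ¬A, ∀r.¬A, ∃r.∀s.A, ∃s.∀s.¬B} (+ ∃-successors)
2. Hence B ⊑ ∃r.A: not entailed.

No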